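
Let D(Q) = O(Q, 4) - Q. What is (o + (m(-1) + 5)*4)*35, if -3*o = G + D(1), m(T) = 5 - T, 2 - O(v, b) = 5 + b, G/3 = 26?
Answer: 2170/3 ≈ 723.33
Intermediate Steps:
G = 78 (G = 3*26 = 78)
O(v, b) = -3 - b (O(v, b) = 2 - (5 + b) = 2 + (-5 - b) = -3 - b)
D(Q) = -7 - Q (D(Q) = (-3 - 1*4) - Q = (-3 - 4) - Q = -7 - Q)
o = -70/3 (o = -(78 + (-7 - 1*1))/3 = -(78 + (-7 - 1))/3 = -(78 - 8)/3 = -⅓*70 = -70/3 ≈ -23.333)
(o + (m(-1) + 5)*4)*35 = (-70/3 + ((5 - 1*(-1)) + 5)*4)*35 = (-70/3 + ((5 + 1) + 5)*4)*35 = (-70/3 + (6 + 5)*4)*35 = (-70/3 + 11*4)*35 = (-70/3 + 44)*35 = (62/3)*35 = 2170/3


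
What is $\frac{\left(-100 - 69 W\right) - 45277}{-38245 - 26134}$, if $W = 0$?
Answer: $\frac{45377}{64379} \approx 0.70484$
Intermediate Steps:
$\frac{\left(-100 - 69 W\right) - 45277}{-38245 - 26134} = \frac{\left(-100 - 0\right) - 45277}{-38245 - 26134} = \frac{\left(-100 + 0\right) - 45277}{-64379} = \left(-100 - 45277\right) \left(- \frac{1}{64379}\right) = \left(-45377\right) \left(- \frac{1}{64379}\right) = \frac{45377}{64379}$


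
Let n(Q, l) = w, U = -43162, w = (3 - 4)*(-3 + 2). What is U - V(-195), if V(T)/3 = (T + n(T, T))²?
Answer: -156070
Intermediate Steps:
w = 1 (w = -1*(-1) = 1)
n(Q, l) = 1
V(T) = 3*(1 + T)² (V(T) = 3*(T + 1)² = 3*(1 + T)²)
U - V(-195) = -43162 - 3*(1 - 195)² = -43162 - 3*(-194)² = -43162 - 3*37636 = -43162 - 1*112908 = -43162 - 112908 = -156070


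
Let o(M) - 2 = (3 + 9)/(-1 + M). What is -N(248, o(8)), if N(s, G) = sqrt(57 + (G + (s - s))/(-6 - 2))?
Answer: -sqrt(11081)/14 ≈ -7.5190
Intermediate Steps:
o(M) = 2 + 12/(-1 + M) (o(M) = 2 + (3 + 9)/(-1 + M) = 2 + 12/(-1 + M))
N(s, G) = sqrt(57 - G/8) (N(s, G) = sqrt(57 + (G + 0)/(-8)) = sqrt(57 + G*(-1/8)) = sqrt(57 - G/8))
-N(248, o(8)) = -sqrt(912 - 4*(5 + 8)/(-1 + 8))/4 = -sqrt(912 - 4*13/7)/4 = -sqrt(912 - 2*26/7)/4 = -sqrt(912 - 52/7)/4 = -sqrt(6332/7)/4 = -2*sqrt(11081)/7/4 = -sqrt(11081)/14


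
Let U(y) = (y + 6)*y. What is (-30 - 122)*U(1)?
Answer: -1064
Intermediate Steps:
U(y) = y*(6 + y) (U(y) = (6 + y)*y = y*(6 + y))
(-30 - 122)*U(1) = (-30 - 122)*(1*(6 + 1)) = -152*7 = -1064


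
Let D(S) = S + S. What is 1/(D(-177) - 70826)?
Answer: -1/71180 ≈ -1.4049e-5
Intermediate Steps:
D(S) = 2*S
1/(D(-177) - 70826) = 1/(2*(-177) - 70826) = 1/(-354 - 70826) = 1/(-71180) = -1/71180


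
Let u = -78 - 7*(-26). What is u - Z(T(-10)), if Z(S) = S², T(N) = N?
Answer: 4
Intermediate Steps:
u = 104 (u = -78 + 182 = 104)
u - Z(T(-10)) = 104 - 1*(-10)² = 104 - 1*100 = 104 - 100 = 4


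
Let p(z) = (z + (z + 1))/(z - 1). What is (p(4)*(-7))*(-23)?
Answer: 483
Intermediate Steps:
p(z) = (1 + 2*z)/(-1 + z) (p(z) = (z + (1 + z))/(-1 + z) = (1 + 2*z)/(-1 + z))
(p(4)*(-7))*(-23) = (((1 + 2*4)/(-1 + 4))*(-7))*(-23) = (((1 + 8)/3)*(-7))*(-23) = (((⅓)*9)*(-7))*(-23) = (3*(-7))*(-23) = -21*(-23) = 483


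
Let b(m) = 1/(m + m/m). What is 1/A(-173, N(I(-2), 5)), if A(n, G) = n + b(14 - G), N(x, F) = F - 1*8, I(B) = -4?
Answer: -18/3113 ≈ -0.0057822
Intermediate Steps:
b(m) = 1/(1 + m) (b(m) = 1/(m + 1) = 1/(1 + m))
N(x, F) = -8 + F (N(x, F) = F - 8 = -8 + F)
A(n, G) = n + 1/(15 - G) (A(n, G) = n + 1/(1 + (14 - G)) = n + 1/(15 - G))
1/A(-173, N(I(-2), 5)) = 1/((-1 - 173*(-15 + (-8 + 5)))/(-15 + (-8 + 5))) = 1/((-1 - 173*(-15 - 3))/(-15 - 3)) = 1/((-1 - 173*(-18))/(-18)) = 1/(-(-1 + 3114)/18) = 1/(-1/18*3113) = 1/(-3113/18) = -18/3113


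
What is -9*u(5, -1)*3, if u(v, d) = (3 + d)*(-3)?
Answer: 162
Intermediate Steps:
u(v, d) = -9 - 3*d
-9*u(5, -1)*3 = -9*(-9 - 3*(-1))*3 = -9*(-9 + 3)*3 = -9*(-6)*3 = 54*3 = 162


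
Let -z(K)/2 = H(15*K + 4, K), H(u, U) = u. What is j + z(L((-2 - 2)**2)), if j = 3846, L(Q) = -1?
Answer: 3868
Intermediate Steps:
z(K) = -8 - 30*K (z(K) = -2*(15*K + 4) = -2*(4 + 15*K) = -8 - 30*K)
j + z(L((-2 - 2)**2)) = 3846 + (-8 - 30*(-1)) = 3846 + (-8 + 30) = 3846 + 22 = 3868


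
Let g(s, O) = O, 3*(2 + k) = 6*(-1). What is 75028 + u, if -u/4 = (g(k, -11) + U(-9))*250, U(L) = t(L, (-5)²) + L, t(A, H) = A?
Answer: 104028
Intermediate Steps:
k = -4 (k = -2 + (6*(-1))/3 = -2 + (⅓)*(-6) = -2 - 2 = -4)
U(L) = 2*L (U(L) = L + L = 2*L)
u = 29000 (u = -4*(-11 + 2*(-9))*250 = -4*(-11 - 18)*250 = -(-116)*250 = -4*(-7250) = 29000)
75028 + u = 75028 + 29000 = 104028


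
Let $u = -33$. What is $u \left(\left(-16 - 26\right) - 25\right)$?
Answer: $2211$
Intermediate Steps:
$u \left(\left(-16 - 26\right) - 25\right) = - 33 \left(\left(-16 - 26\right) - 25\right) = - 33 \left(-42 - 25\right) = \left(-33\right) \left(-67\right) = 2211$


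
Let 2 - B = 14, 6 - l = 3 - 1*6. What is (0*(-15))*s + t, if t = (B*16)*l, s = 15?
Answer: -1728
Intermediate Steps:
l = 9 (l = 6 - (3 - 1*6) = 6 - (3 - 6) = 6 - 1*(-3) = 6 + 3 = 9)
B = -12 (B = 2 - 1*14 = 2 - 14 = -12)
t = -1728 (t = -12*16*9 = -192*9 = -1728)
(0*(-15))*s + t = (0*(-15))*15 - 1728 = 0*15 - 1728 = 0 - 1728 = -1728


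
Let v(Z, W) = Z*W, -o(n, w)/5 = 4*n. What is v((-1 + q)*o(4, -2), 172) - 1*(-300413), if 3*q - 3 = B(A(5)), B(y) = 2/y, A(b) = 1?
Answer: 873719/3 ≈ 2.9124e+5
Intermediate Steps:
o(n, w) = -20*n
q = 5/3 (q = 1 + (2/1)/3 = 1 + (2*1)/3 = 1 + (⅓)*2 = 1 + ⅔ = 5/3 ≈ 1.6667)
v(Z, W) = W*Z
v((-1 + q)*o(4, -2), 172) - 1*(-300413) = 172*((-1 + 5/3)*(-20*4)) - 1*(-300413) = 172*((⅔)*(-80)) + 300413 = 172*(-160/3) + 300413 = -27520/3 + 300413 = 873719/3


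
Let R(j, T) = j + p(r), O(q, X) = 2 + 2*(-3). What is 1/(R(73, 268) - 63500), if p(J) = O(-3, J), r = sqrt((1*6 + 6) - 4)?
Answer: -1/63431 ≈ -1.5765e-5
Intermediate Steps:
O(q, X) = -4 (O(q, X) = 2 - 6 = -4)
r = 2*sqrt(2) (r = sqrt((6 + 6) - 4) = sqrt(12 - 4) = sqrt(8) = 2*sqrt(2) ≈ 2.8284)
p(J) = -4
R(j, T) = -4 + j (R(j, T) = j - 4 = -4 + j)
1/(R(73, 268) - 63500) = 1/((-4 + 73) - 63500) = 1/(69 - 63500) = 1/(-63431) = -1/63431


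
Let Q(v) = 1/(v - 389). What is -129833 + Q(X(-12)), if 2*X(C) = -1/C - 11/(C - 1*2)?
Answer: -8475368575/65279 ≈ -1.2983e+5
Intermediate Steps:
X(C) = -11/(2*(-2 + C)) - 1/(2*C) (X(C) = (-1/C - 11/(C - 1*2))/2 = (-1/C - 11/(C - 2))/2 = (-1/C - 11/(-2 + C))/2 = -11/(2*(-2 + C)) - 1/(2*C))
Q(v) = 1/(-389 + v)
-129833 + Q(X(-12)) = -129833 + 1/(-389 + (1 - 6*(-12))/((-12)*(-2 - 12))) = -129833 + 1/(-389 - 1/12*(1 + 72)/(-14)) = -129833 + 1/(-389 - 1/12*(-1/14)*73) = -129833 + 1/(-389 + 73/168) = -129833 + 1/(-65279/168) = -129833 - 168/65279 = -8475368575/65279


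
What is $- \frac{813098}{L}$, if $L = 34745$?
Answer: $- \frac{813098}{34745} \approx -23.402$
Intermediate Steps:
$- \frac{813098}{L} = - \frac{813098}{34745}$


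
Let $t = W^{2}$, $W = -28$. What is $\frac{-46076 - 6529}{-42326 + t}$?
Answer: $\frac{52605}{41542} \approx 1.2663$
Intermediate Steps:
$t = 784$ ($t = \left(-28\right)^{2} = 784$)
$\frac{-46076 - 6529}{-42326 + t} = \frac{-46076 - 6529}{-42326 + 784} = - \frac{52605}{-41542} = \left(-52605\right) \left(- \frac{1}{41542}\right) = \frac{52605}{41542}$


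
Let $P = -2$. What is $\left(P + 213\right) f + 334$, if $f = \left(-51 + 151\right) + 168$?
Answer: $56882$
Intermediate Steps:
$f = 268$ ($f = 100 + 168 = 268$)
$\left(P + 213\right) f + 334 = \left(-2 + 213\right) 268 + 334 = 211 \cdot 268 + 334 = 56548 + 334 = 56882$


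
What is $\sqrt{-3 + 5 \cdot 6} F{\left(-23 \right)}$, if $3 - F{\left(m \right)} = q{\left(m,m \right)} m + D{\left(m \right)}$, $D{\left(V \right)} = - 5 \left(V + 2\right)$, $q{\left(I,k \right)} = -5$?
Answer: $- 651 \sqrt{3} \approx -1127.6$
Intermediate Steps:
$D{\left(V \right)} = -10 - 5 V$ ($D{\left(V \right)} = - 5 \left(2 + V\right) = -10 - 5 V$)
$F{\left(m \right)} = 13 + 10 m$ ($F{\left(m \right)} = 3 - \left(- 5 m - \left(10 + 5 m\right)\right) = 3 - \left(-10 - 10 m\right) = 3 + \left(10 + 10 m\right) = 13 + 10 m$)
$\sqrt{-3 + 5 \cdot 6} F{\left(-23 \right)} = \sqrt{-3 + 5 \cdot 6} \left(13 + 10 \left(-23\right)\right) = \sqrt{-3 + 30} \left(13 - 230\right) = \sqrt{27} \left(-217\right) = 3 \sqrt{3} \left(-217\right) = - 651 \sqrt{3}$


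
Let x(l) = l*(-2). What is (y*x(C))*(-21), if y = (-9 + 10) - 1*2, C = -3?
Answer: 126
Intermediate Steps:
x(l) = -2*l
y = -1 (y = 1 - 2 = -1)
(y*x(C))*(-21) = -(-2)*(-3)*(-21) = -1*6*(-21) = -6*(-21) = 126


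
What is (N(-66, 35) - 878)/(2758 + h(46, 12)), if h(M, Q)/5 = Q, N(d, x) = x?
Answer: -843/2818 ≈ -0.29915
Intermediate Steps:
h(M, Q) = 5*Q
(N(-66, 35) - 878)/(2758 + h(46, 12)) = (35 - 878)/(2758 + 5*12) = -843/(2758 + 60) = -843/2818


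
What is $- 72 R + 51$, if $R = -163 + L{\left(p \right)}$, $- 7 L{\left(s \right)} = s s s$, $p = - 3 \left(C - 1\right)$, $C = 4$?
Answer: $\frac{30021}{7} \approx 4288.7$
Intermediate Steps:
$p = -9$ ($p = - 3 \left(4 - 1\right) = \left(-3\right) 3 = -9$)
$L{\left(s \right)} = - \frac{s^{3}}{7}$ ($L{\left(s \right)} = - \frac{s s s}{7} = - \frac{s^{2} s}{7} = - \frac{s^{3}}{7}$)
$R = - \frac{412}{7}$ ($R = -163 - \frac{\left(-9\right)^{3}}{7} = -163 - - \frac{729}{7} = -163 + \frac{729}{7} = - \frac{412}{7} \approx -58.857$)
$- 72 R + 51 = \left(-72\right) \left(- \frac{412}{7}\right) + 51 = \frac{29664}{7} + 51 = \frac{30021}{7}$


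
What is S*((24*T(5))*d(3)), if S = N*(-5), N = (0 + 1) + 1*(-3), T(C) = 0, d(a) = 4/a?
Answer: 0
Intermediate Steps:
N = -2 (N = 1 - 3 = -2)
S = 10 (S = -2*(-5) = 10)
S*((24*T(5))*d(3)) = 10*((24*0)*(4/3)) = 10*(0*(4*(⅓))) = 10*(0*(4/3)) = 10*0 = 0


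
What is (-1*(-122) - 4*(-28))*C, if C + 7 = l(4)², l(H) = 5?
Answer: 4212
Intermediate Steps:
C = 18 (C = -7 + 5² = -7 + 25 = 18)
(-1*(-122) - 4*(-28))*C = (-1*(-122) - 4*(-28))*18 = (122 + 112)*18 = 234*18 = 4212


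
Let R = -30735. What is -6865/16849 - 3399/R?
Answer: -51242008/172618005 ≈ -0.29685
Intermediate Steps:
-6865/16849 - 3399/R = -6865/16849 - 3399/(-30735) = -6865*1/16849 - 3399*(-1/30735) = -6865/16849 + 1133/10245 = -51242008/172618005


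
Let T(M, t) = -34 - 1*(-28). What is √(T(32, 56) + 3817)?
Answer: √3811 ≈ 61.733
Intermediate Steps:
T(M, t) = -6 (T(M, t) = -34 + 28 = -6)
√(T(32, 56) + 3817) = √(-6 + 3817) = √3811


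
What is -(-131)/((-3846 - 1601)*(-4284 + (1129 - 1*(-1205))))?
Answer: 131/10621650 ≈ 1.2333e-5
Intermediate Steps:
-(-131)/((-3846 - 1601)*(-4284 + (1129 - 1*(-1205)))) = -(-131)/((-5447*(-4284 + (1129 + 1205)))) = -(-131)/((-5447*(-4284 + 2334))) = -(-131)/((-5447*(-1950))) = -(-131)/10621650 = -1*(-131/10621650) = 131/10621650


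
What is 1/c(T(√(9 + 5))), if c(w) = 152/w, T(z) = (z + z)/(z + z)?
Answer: 1/152 ≈ 0.0065789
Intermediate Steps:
T(z) = 1 (T(z) = (2*z)/((2*z)) = (2*z)*(1/(2*z)) = 1)
1/c(T(√(9 + 5))) = 1/(152/1) = 1/(152*1) = 1/152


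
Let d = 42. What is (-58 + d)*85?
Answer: -1360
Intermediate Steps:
(-58 + d)*85 = (-58 + 42)*85 = -16*85 = -1360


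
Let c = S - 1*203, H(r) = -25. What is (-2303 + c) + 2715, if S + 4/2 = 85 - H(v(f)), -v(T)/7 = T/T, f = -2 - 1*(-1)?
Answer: 317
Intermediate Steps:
f = -1 (f = -2 + 1 = -1)
v(T) = -7 (v(T) = -7*T/T = -7*1 = -7)
S = 108 (S = -2 + (85 - 1*(-25)) = -2 + (85 + 25) = -2 + 110 = 108)
c = -95 (c = 108 - 1*203 = 108 - 203 = -95)
(-2303 + c) + 2715 = (-2303 - 95) + 2715 = -2398 + 2715 = 317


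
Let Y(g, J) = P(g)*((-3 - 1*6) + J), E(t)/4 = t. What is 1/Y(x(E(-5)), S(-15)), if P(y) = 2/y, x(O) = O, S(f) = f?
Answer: 5/12 ≈ 0.41667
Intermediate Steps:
E(t) = 4*t
Y(g, J) = 2*(-9 + J)/g (Y(g, J) = (2/g)*((-3 - 1*6) + J) = (2/g)*((-3 - 6) + J) = (2/g)*(-9 + J) = 2*(-9 + J)/g)
1/Y(x(E(-5)), S(-15)) = 1/(2*(-9 - 15)/((4*(-5)))) = 1/(2*(-24)/(-20)) = 1/(2*(-1/20)*(-24)) = 1/(12/5) = 5/12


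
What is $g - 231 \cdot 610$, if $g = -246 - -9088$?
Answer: $-132068$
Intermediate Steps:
$g = 8842$ ($g = -246 + 9088 = 8842$)
$g - 231 \cdot 610 = 8842 - 231 \cdot 610 = 8842 - 140910 = -132068$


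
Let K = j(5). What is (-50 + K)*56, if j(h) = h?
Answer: -2520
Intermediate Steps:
K = 5
(-50 + K)*56 = (-50 + 5)*56 = -45*56 = -2520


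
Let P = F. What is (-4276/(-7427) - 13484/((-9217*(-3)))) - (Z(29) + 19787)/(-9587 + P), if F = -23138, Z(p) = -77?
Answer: 18937630606/27430759785 ≈ 0.69038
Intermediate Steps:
P = -23138
(-4276/(-7427) - 13484/((-9217*(-3)))) - (Z(29) + 19787)/(-9587 + P) = (-4276/(-7427) - 13484/((-9217*(-3)))) - (-77 + 19787)/(-9587 - 23138) = (-4276*(-1/7427) - 13484/27651) - 19710/(-32725) = (4276/7427 - 13484*1/27651) - 19710*(-1)/32725 = (4276/7427 - 13484/27651) - 1*(-3942/6545) = 18090008/205363977 + 3942/6545 = 18937630606/27430759785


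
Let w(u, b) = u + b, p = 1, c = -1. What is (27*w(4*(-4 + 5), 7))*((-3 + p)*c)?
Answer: 594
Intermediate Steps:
w(u, b) = b + u
(27*w(4*(-4 + 5), 7))*((-3 + p)*c) = (27*(7 + 4*(-4 + 5)))*((-3 + 1)*(-1)) = (27*(7 + 4*1))*(-2*(-1)) = (27*(7 + 4))*2 = (27*11)*2 = 297*2 = 594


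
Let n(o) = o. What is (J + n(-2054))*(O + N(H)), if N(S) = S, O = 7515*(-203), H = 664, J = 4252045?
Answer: -6480730526071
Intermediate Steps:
O = -1525545
(J + n(-2054))*(O + N(H)) = (4252045 - 2054)*(-1525545 + 664) = 4249991*(-1524881) = -6480730526071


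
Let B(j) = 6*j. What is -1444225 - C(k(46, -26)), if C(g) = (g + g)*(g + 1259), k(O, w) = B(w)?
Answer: -1100089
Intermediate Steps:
k(O, w) = 6*w
C(g) = 2*g*(1259 + g) (C(g) = (2*g)*(1259 + g) = 2*g*(1259 + g))
-1444225 - C(k(46, -26)) = -1444225 - 2*6*(-26)*(1259 + 6*(-26)) = -1444225 - 2*(-156)*(1259 - 156) = -1444225 - 2*(-156)*1103 = -1444225 - 1*(-344136) = -1444225 + 344136 = -1100089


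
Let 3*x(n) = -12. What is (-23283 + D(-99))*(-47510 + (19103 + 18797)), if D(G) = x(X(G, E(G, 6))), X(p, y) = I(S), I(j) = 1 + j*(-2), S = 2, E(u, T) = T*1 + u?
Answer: 223788070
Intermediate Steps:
E(u, T) = T + u
I(j) = 1 - 2*j
X(p, y) = -3 (X(p, y) = 1 - 2*2 = 1 - 4 = -3)
x(n) = -4 (x(n) = (⅓)*(-12) = -4)
D(G) = -4
(-23283 + D(-99))*(-47510 + (19103 + 18797)) = (-23283 - 4)*(-47510 + (19103 + 18797)) = -23287*(-47510 + 37900) = -23287*(-9610) = 223788070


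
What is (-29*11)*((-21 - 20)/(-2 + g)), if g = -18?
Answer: -13079/20 ≈ -653.95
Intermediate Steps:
(-29*11)*((-21 - 20)/(-2 + g)) = (-29*11)*((-21 - 20)/(-2 - 18)) = -(-13079)/(-20) = -(-13079)*(-1)/20 = -319*41/20 = -13079/20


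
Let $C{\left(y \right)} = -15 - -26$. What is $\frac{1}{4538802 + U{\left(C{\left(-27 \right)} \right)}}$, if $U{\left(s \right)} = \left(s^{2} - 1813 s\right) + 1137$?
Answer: $\frac{1}{4520117} \approx 2.2123 \cdot 10^{-7}$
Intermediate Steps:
$C{\left(y \right)} = 11$ ($C{\left(y \right)} = -15 + 26 = 11$)
$U{\left(s \right)} = 1137 + s^{2} - 1813 s$
$\frac{1}{4538802 + U{\left(C{\left(-27 \right)} \right)}} = \frac{1}{4538802 + \left(1137 + 11^{2} - 19943\right)} = \frac{1}{4538802 + \left(1137 + 121 - 19943\right)} = \frac{1}{4538802 - 18685} = \frac{1}{4520117}$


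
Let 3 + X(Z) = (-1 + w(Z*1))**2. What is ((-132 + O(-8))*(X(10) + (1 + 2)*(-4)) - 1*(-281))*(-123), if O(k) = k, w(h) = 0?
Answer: -275643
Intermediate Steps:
X(Z) = -2 (X(Z) = -3 + (-1 + 0)**2 = -3 + (-1)**2 = -3 + 1 = -2)
((-132 + O(-8))*(X(10) + (1 + 2)*(-4)) - 1*(-281))*(-123) = ((-132 - 8)*(-2 + (1 + 2)*(-4)) - 1*(-281))*(-123) = (-140*(-2 + 3*(-4)) + 281)*(-123) = (-140*(-2 - 12) + 281)*(-123) = (-140*(-14) + 281)*(-123) = (1960 + 281)*(-123) = 2241*(-123) = -275643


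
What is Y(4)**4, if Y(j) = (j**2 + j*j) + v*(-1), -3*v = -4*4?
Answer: 40960000/81 ≈ 5.0568e+5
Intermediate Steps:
v = 16/3 (v = -(-4)*4/3 = -1/3*(-16) = 16/3 ≈ 5.3333)
Y(j) = -16/3 + 2*j**2 (Y(j) = (j**2 + j*j) + (16/3)*(-1) = (j**2 + j**2) - 16/3 = 2*j**2 - 16/3 = -16/3 + 2*j**2)
Y(4)**4 = (-16/3 + 2*4**2)**4 = (-16/3 + 2*16)**4 = (-16/3 + 32)**4 = (80/3)**4 = 40960000/81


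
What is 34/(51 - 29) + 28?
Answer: 325/11 ≈ 29.545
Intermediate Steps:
34/(51 - 29) + 28 = 34/22 + 28 = (1/22)*34 + 28 = 17/11 + 28 = 325/11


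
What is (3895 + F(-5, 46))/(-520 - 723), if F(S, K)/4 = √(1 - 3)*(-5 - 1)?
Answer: -3895/1243 + 24*I*√2/1243 ≈ -3.1335 + 0.027306*I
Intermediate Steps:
F(S, K) = -24*I*√2 (F(S, K) = 4*(√(1 - 3)*(-5 - 1)) = 4*(√(-2)*(-6)) = 4*((I*√2)*(-6)) = 4*(-6*I*√2) = -24*I*√2)
(3895 + F(-5, 46))/(-520 - 723) = (3895 - 24*I*√2)/(-520 - 723) = (3895 - 24*I*√2)/(-1243) = (3895 - 24*I*√2)*(-1/1243) = -3895/1243 + 24*I*√2/1243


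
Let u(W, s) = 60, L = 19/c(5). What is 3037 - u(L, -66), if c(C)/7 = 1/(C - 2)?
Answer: 2977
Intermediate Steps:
c(C) = 7/(-2 + C) (c(C) = 7/(C - 2) = 7/(-2 + C))
L = 57/7 (L = 19/((7/(-2 + 5))) = 19/((7/3)) = 19/((7*(1/3))) = 19/(7/3) = 19*(3/7) = 57/7 ≈ 8.1429)
3037 - u(L, -66) = 3037 - 1*60 = 3037 - 60 = 2977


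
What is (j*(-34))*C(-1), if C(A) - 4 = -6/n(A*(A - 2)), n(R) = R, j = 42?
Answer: -2856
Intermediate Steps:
C(A) = 4 - 6/(A*(-2 + A)) (C(A) = 4 - 6*1/(A*(A - 2)) = 4 - 6*1/(A*(-2 + A)) = 4 - 6/(A*(-2 + A)))
(j*(-34))*C(-1) = (42*(-34))*(2*(-3 - 4*(-1) + 2*(-1)²)/(-1*(-2 - 1))) = -2856*(-1)*(-3 + 4 + 2*1)/(-3) = -2856*(-1)*(-1)*(-3 + 4 + 2)/3 = -2856*(-1)*(-1)*3/3 = -1428*2 = -2856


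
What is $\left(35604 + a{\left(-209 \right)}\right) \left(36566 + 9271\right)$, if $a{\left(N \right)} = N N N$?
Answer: $-416829072825$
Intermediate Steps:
$a{\left(N \right)} = N^{3}$ ($a{\left(N \right)} = N N^{2} = N^{3}$)
$\left(35604 + a{\left(-209 \right)}\right) \left(36566 + 9271\right) = \left(35604 + \left(-209\right)^{3}\right) \left(36566 + 9271\right) = \left(35604 - 9129329\right) 45837 = \left(-9093725\right) 45837 = -416829072825$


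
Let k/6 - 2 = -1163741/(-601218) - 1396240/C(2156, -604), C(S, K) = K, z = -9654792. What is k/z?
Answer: -210218447807/146083307539176 ≈ -0.0014390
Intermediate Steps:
k = 210218447807/15130653 (k = 12 + 6*(-1163741/(-601218) - 1396240/(-604)) = 12 + 6*(-1163741*(-1/601218) - 1396240*(-1/604)) = 12 + 6*(1163741/601218 + 349060/151) = 12 + 6*(210036879971/90783918) = 12 + 210036879971/15130653 = 210218447807/15130653 ≈ 13894.)
k/z = (210218447807/15130653)/(-9654792) = (210218447807/15130653)*(-1/9654792) = -210218447807/146083307539176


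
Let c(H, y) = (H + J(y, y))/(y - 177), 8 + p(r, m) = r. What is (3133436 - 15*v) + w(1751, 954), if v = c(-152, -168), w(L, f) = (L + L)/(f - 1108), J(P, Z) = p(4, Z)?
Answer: 5549262871/1771 ≈ 3.1334e+6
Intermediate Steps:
p(r, m) = -8 + r
J(P, Z) = -4 (J(P, Z) = -8 + 4 = -4)
w(L, f) = 2*L/(-1108 + f) (w(L, f) = (2*L)/(-1108 + f) = 2*L/(-1108 + f))
c(H, y) = (-4 + H)/(-177 + y) (c(H, y) = (H - 4)/(y - 177) = (-4 + H)/(-177 + y))
v = 52/115 (v = (-4 - 152)/(-177 - 168) = -156/(-345) = -1/345*(-156) = 52/115 ≈ 0.45217)
(3133436 - 15*v) + w(1751, 954) = (3133436 - 15*52/115) + 2*1751/(-1108 + 954) = (3133436 - 156/23) + 2*1751/(-154) = 72068872/23 + 2*1751*(-1/154) = 72068872/23 - 1751/77 = 5549262871/1771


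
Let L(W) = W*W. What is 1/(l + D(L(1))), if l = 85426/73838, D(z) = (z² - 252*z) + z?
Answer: -36919/9187037 ≈ -0.0040186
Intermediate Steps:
L(W) = W²
D(z) = z² - 251*z
l = 42713/36919 (l = 85426*(1/73838) = 42713/36919 ≈ 1.1569)
1/(l + D(L(1))) = 1/(42713/36919 + 1²*(-251 + 1²)) = 1/(42713/36919 + 1*(-251 + 1)) = 1/(42713/36919 + 1*(-250)) = 1/(42713/36919 - 250) = 1/(-9187037/36919) = -36919/9187037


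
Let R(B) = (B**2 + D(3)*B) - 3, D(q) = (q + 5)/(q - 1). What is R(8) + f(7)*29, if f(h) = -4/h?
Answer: 535/7 ≈ 76.429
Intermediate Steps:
D(q) = (5 + q)/(-1 + q)
R(B) = -3 + B**2 + 4*B (R(B) = (B**2 + ((5 + 3)/(-1 + 3))*B) - 3 = (B**2 + (8/2)*B) - 3 = (B**2 + ((1/2)*8)*B) - 3 = (B**2 + 4*B) - 3 = -3 + B**2 + 4*B)
R(8) + f(7)*29 = (-3 + 8**2 + 4*8) - 4/7*29 = (-3 + 64 + 32) - 4*1/7*29 = 93 - 4/7*29 = 93 - 116/7 = 535/7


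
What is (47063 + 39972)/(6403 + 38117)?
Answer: 17407/8904 ≈ 1.9550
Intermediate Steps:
(47063 + 39972)/(6403 + 38117) = 87035/44520 = 87035*(1/44520) = 17407/8904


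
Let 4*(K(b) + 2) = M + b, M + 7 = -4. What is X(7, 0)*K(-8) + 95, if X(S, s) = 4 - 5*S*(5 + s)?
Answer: 4997/4 ≈ 1249.3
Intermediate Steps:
M = -11 (M = -7 - 4 = -11)
K(b) = -19/4 + b/4 (K(b) = -2 + (-11 + b)/4 = -2 + (-11/4 + b/4) = -19/4 + b/4)
X(S, s) = 4 - 5*S*(5 + s)
X(7, 0)*K(-8) + 95 = (4 - 25*7 - 5*7*0)*(-19/4 + (1/4)*(-8)) + 95 = (4 - 175 + 0)*(-19/4 - 2) + 95 = -171*(-27/4) + 95 = 4617/4 + 95 = 4997/4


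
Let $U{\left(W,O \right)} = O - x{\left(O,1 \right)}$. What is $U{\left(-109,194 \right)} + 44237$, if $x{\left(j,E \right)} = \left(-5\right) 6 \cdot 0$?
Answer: $44431$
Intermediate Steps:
$x{\left(j,E \right)} = 0$ ($x{\left(j,E \right)} = \left(-30\right) 0 = 0$)
$U{\left(W,O \right)} = O$ ($U{\left(W,O \right)} = O - 0 = O + 0 = O$)
$U{\left(-109,194 \right)} + 44237 = 194 + 44237 = 44431$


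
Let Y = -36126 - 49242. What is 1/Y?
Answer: -1/85368 ≈ -1.1714e-5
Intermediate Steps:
Y = -85368
1/Y = 1/(-85368) = -1/85368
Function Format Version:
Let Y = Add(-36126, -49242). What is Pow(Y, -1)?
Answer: Rational(-1, 85368) ≈ -1.1714e-5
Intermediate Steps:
Y = -85368
Pow(Y, -1) = Pow(-85368, -1) = Rational(-1, 85368)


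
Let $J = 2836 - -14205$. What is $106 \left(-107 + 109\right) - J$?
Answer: $-16829$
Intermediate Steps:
$J = 17041$ ($J = 2836 + 14205 = 17041$)
$106 \left(-107 + 109\right) - J = 106 \left(-107 + 109\right) - 17041 = 106 \cdot 2 - 17041 = 212 - 17041 = -16829$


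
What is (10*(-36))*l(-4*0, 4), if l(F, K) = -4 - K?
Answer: 2880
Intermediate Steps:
(10*(-36))*l(-4*0, 4) = (10*(-36))*(-4 - 1*4) = -360*(-4 - 4) = -360*(-8) = 2880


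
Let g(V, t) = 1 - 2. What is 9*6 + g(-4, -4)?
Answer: 53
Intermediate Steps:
g(V, t) = -1
9*6 + g(-4, -4) = 9*6 - 1 = 54 - 1 = 53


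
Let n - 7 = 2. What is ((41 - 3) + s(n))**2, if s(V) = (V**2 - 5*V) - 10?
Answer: 4096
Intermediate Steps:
n = 9 (n = 7 + 2 = 9)
s(V) = -10 + V**2 - 5*V
((41 - 3) + s(n))**2 = ((41 - 3) + (-10 + 9**2 - 5*9))**2 = (38 + (-10 + 81 - 45))**2 = (38 + 26)**2 = 64**2 = 4096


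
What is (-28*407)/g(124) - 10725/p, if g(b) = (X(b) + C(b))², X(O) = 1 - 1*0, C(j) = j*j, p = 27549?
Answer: -845421010643/2171339900607 ≈ -0.38935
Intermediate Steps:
C(j) = j²
X(O) = 1 (X(O) = 1 + 0 = 1)
g(b) = (1 + b²)²
(-28*407)/g(124) - 10725/p = (-28*407)/((1 + 124²)²) - 10725/27549 = -11396/(1 + 15376)² - 10725*1/27549 = -11396/(15377²) - 3575/9183 = -11396/236452129 - 3575/9183 = -845421010643/2171339900607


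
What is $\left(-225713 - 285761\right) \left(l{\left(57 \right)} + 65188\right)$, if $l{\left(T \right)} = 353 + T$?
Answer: $-33551671452$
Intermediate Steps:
$\left(-225713 - 285761\right) \left(l{\left(57 \right)} + 65188\right) = \left(-225713 - 285761\right) \left(\left(353 + 57\right) + 65188\right) = - 511474 \left(410 + 65188\right) = \left(-511474\right) 65598 = -33551671452$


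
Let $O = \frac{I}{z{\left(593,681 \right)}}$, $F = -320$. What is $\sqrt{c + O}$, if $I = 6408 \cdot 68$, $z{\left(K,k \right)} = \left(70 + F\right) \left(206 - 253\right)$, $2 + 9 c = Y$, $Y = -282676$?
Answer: $\frac{7 i \sqrt{7955337030}}{3525} \approx 177.12 i$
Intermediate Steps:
$c = - \frac{94226}{3}$ ($c = - \frac{2}{9} + \frac{1}{9} \left(-282676\right) = - \frac{2}{9} - \frac{282676}{9} = - \frac{94226}{3} \approx -31409.0$)
$z{\left(K,k \right)} = 11750$ ($z{\left(K,k \right)} = \left(70 - 320\right) \left(206 - 253\right) = \left(-250\right) \left(-47\right) = 11750$)
$I = 435744$
$O = \frac{217872}{5875}$ ($O = \frac{435744}{11750} = 435744 \cdot \frac{1}{11750} = \frac{217872}{5875} \approx 37.085$)
$\sqrt{c + O} = \sqrt{- \frac{94226}{3} + \frac{217872}{5875}} = \sqrt{- \frac{552924134}{17625}} = \frac{7 i \sqrt{7955337030}}{3525}$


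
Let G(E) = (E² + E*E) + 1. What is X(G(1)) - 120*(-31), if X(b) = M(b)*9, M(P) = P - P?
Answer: 3720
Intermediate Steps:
G(E) = 1 + 2*E² (G(E) = (E² + E²) + 1 = 2*E² + 1 = 1 + 2*E²)
M(P) = 0
X(b) = 0 (X(b) = 0*9 = 0)
X(G(1)) - 120*(-31) = 0 - 120*(-31) = 0 + 3720 = 3720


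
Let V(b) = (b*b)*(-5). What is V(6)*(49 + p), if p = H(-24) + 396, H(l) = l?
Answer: -75780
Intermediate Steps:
V(b) = -5*b² (V(b) = b²*(-5) = -5*b²)
p = 372 (p = -24 + 396 = 372)
V(6)*(49 + p) = (-5*6²)*(49 + 372) = -5*36*421 = -180*421 = -75780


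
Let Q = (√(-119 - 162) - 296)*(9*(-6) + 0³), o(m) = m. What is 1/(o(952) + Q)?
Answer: 4234/71911873 + 27*I*√281/143823746 ≈ 5.8878e-5 + 3.1469e-6*I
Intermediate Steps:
Q = 15984 - 54*I*√281 (Q = (√(-281) - 296)*(-54 + 0) = (I*√281 - 296)*(-54) = (-296 + I*√281)*(-54) = 15984 - 54*I*√281 ≈ 15984.0 - 905.21*I)
1/(o(952) + Q) = 1/(952 + (15984 - 54*I*√281)) = 1/(16936 - 54*I*√281)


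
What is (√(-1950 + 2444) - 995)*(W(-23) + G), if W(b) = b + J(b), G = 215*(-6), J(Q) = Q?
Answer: 1329320 - 1336*√494 ≈ 1.2996e+6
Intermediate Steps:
G = -1290
W(b) = 2*b (W(b) = b + b = 2*b)
(√(-1950 + 2444) - 995)*(W(-23) + G) = (√(-1950 + 2444) - 995)*(2*(-23) - 1290) = (√494 - 995)*(-46 - 1290) = (-995 + √494)*(-1336) = 1329320 - 1336*√494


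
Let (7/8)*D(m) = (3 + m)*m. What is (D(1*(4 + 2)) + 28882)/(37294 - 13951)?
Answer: 202606/163401 ≈ 1.2399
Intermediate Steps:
D(m) = 8*m*(3 + m)/7 (D(m) = 8*((3 + m)*m)/7 = 8*(m*(3 + m))/7 = 8*m*(3 + m)/7)
(D(1*(4 + 2)) + 28882)/(37294 - 13951) = (8*(1*(4 + 2))*(3 + 1*(4 + 2))/7 + 28882)/(37294 - 13951) = (8*(1*6)*(3 + 1*6)/7 + 28882)/23343 = ((8/7)*6*(3 + 6) + 28882)*(1/23343) = ((8/7)*6*9 + 28882)*(1/23343) = (432/7 + 28882)*(1/23343) = (202606/7)*(1/23343) = 202606/163401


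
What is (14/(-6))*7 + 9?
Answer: -22/3 ≈ -7.3333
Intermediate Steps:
(14/(-6))*7 + 9 = (14*(-⅙))*7 + 9 = -7/3*7 + 9 = -49/3 + 9 = -22/3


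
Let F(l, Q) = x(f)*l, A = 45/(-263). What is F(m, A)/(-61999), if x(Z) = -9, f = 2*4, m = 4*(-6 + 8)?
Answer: 72/61999 ≈ 0.0011613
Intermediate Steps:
m = 8 (m = 4*2 = 8)
f = 8
A = -45/263 (A = 45*(-1/263) = -45/263 ≈ -0.17110)
F(l, Q) = -9*l
F(m, A)/(-61999) = -9*8/(-61999) = -72*(-1/61999) = 72/61999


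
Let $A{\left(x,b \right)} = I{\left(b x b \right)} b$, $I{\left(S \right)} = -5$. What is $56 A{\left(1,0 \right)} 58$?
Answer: $0$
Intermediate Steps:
$A{\left(x,b \right)} = - 5 b$
$56 A{\left(1,0 \right)} 58 = 56 \left(\left(-5\right) 0\right) 58 = 56 \cdot 0 \cdot 58 = 0 \cdot 58 = 0$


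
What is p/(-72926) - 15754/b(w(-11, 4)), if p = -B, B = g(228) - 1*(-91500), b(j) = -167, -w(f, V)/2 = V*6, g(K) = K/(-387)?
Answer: 75088101062/785522409 ≈ 95.590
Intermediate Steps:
g(K) = -K/387 (g(K) = K*(-1/387) = -K/387)
w(f, V) = -12*V (w(f, V) = -2*V*6 = -12*V)
B = 11803424/129 (B = -1/387*228 - 1*(-91500) = -76/129 + 91500 = 11803424/129 ≈ 91499.)
p = -11803424/129 (p = -1*11803424/129 = -11803424/129 ≈ -91499.)
p/(-72926) - 15754/b(w(-11, 4)) = -11803424/129/(-72926) - 15754/(-167) = -11803424/129*(-1/72926) - 15754*(-1/167) = 5901712/4703727 + 15754/167 = 75088101062/785522409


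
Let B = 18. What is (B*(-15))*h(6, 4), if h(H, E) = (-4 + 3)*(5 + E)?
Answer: 2430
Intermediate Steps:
h(H, E) = -5 - E (h(H, E) = -(5 + E) = -5 - E)
(B*(-15))*h(6, 4) = (18*(-15))*(-5 - 1*4) = -270*(-5 - 4) = -270*(-9) = 2430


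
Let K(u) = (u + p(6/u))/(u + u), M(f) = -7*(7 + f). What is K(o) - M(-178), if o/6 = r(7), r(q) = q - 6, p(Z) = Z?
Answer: -14357/12 ≈ -1196.4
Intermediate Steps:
M(f) = -49 - 7*f
r(q) = -6 + q
o = 6 (o = 6*(-6 + 7) = 6*1 = 6)
K(u) = (u + 6/u)/(2*u) (K(u) = (u + 6/u)/(u + u) = (u + 6/u)/((2*u)) = (u + 6/u)*(1/(2*u)) = (u + 6/u)/(2*u))
K(o) - M(-178) = (1/2 + 3/6**2) - (-49 - 7*(-178)) = (1/2 + 3*(1/36)) - (-49 + 1246) = (1/2 + 1/12) - 1*1197 = 7/12 - 1197 = -14357/12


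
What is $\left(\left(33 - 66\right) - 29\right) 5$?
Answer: $-310$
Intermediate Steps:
$\left(\left(33 - 66\right) - 29\right) 5 = \left(-33 - 29\right) 5 = \left(-62\right) 5 = -310$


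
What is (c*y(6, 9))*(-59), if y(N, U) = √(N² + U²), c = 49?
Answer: -8673*√13 ≈ -31271.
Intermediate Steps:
(c*y(6, 9))*(-59) = (49*√(6² + 9²))*(-59) = (49*√(36 + 81))*(-59) = (49*√117)*(-59) = (49*(3*√13))*(-59) = (147*√13)*(-59) = -8673*√13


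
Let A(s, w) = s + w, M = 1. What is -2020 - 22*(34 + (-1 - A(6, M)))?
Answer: -2592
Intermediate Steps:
-2020 - 22*(34 + (-1 - A(6, M))) = -2020 - 22*(34 + (-1 - (6 + 1))) = -2020 - 22*(34 + (-1 - 1*7)) = -2020 - 22*(34 + (-1 - 7)) = -2020 - 22*(34 - 8) = -2020 - 22*26 = -2020 - 1*572 = -2020 - 572 = -2592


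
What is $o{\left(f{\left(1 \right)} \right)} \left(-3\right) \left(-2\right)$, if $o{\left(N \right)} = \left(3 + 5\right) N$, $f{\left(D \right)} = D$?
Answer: $48$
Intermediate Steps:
$o{\left(N \right)} = 8 N$
$o{\left(f{\left(1 \right)} \right)} \left(-3\right) \left(-2\right) = 8 \cdot 1 \left(-3\right) \left(-2\right) = 8 \left(-3\right) \left(-2\right) = \left(-24\right) \left(-2\right) = 48$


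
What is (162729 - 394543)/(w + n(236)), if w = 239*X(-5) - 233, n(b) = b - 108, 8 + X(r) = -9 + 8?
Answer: 115907/1128 ≈ 102.75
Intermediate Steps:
X(r) = -9 (X(r) = -8 + (-9 + 8) = -8 - 1 = -9)
n(b) = -108 + b
w = -2384 (w = 239*(-9) - 233 = -2151 - 233 = -2384)
(162729 - 394543)/(w + n(236)) = (162729 - 394543)/(-2384 + (-108 + 236)) = -231814/(-2384 + 128) = -231814/(-2256) = -231814*(-1/2256) = 115907/1128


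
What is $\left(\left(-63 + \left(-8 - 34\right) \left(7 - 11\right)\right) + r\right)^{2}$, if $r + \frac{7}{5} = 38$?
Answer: $\frac{501264}{25} \approx 20051.0$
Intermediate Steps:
$r = \frac{183}{5}$ ($r = - \frac{7}{5} + 38 = \frac{183}{5} \approx 36.6$)
$\left(\left(-63 + \left(-8 - 34\right) \left(7 - 11\right)\right) + r\right)^{2} = \left(\left(-63 + \left(-8 - 34\right) \left(7 - 11\right)\right) + \frac{183}{5}\right)^{2} = \left(\left(-63 - -168\right) + \frac{183}{5}\right)^{2} = \left(\left(-63 + 168\right) + \frac{183}{5}\right)^{2} = \left(105 + \frac{183}{5}\right)^{2} = \left(\frac{708}{5}\right)^{2} = \frac{501264}{25}$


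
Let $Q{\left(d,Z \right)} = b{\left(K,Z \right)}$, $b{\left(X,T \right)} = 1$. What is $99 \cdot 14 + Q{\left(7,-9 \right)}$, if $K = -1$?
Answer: $1387$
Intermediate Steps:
$Q{\left(d,Z \right)} = 1$
$99 \cdot 14 + Q{\left(7,-9 \right)} = 99 \cdot 14 + 1 = 1386 + 1 = 1387$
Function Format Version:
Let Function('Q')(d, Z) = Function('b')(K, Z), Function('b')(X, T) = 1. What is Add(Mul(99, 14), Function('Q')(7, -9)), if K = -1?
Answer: 1387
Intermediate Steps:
Function('Q')(d, Z) = 1
Add(Mul(99, 14), Function('Q')(7, -9)) = Add(Mul(99, 14), 1) = Add(1386, 1) = 1387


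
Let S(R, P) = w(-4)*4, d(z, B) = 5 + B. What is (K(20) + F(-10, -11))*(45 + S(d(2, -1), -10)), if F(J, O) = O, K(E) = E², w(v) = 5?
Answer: 25285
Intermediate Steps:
S(R, P) = 20 (S(R, P) = 5*4 = 20)
(K(20) + F(-10, -11))*(45 + S(d(2, -1), -10)) = (20² - 11)*(45 + 20) = (400 - 11)*65 = 389*65 = 25285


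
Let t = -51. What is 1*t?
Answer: -51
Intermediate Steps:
1*t = 1*(-51) = -51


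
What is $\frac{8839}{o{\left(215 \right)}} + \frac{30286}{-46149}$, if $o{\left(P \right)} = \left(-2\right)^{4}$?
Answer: $\frac{407426435}{738384} \approx 551.78$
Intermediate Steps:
$o{\left(P \right)} = 16$
$\frac{8839}{o{\left(215 \right)}} + \frac{30286}{-46149} = \frac{8839}{16} + \frac{30286}{-46149} = 8839 \cdot \frac{1}{16} + 30286 \left(- \frac{1}{46149}\right) = \frac{8839}{16} - \frac{30286}{46149} = \frac{407426435}{738384}$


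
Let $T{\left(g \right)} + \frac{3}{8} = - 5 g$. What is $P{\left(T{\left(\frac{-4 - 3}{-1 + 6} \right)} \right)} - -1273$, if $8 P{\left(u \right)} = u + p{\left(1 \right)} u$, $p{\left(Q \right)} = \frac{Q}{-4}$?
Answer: $\frac{326047}{256} \approx 1273.6$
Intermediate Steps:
$T{\left(g \right)} = - \frac{3}{8} - 5 g$
$p{\left(Q \right)} = - \frac{Q}{4}$ ($p{\left(Q \right)} = Q \left(- \frac{1}{4}\right) = - \frac{Q}{4}$)
$P{\left(u \right)} = \frac{3 u}{32}$ ($P{\left(u \right)} = \frac{u + \left(- \frac{1}{4}\right) 1 u}{8} = \frac{u - \frac{u}{4}}{8} = \frac{\frac{3}{4} u}{8} = \frac{3 u}{32}$)
$P{\left(T{\left(\frac{-4 - 3}{-1 + 6} \right)} \right)} - -1273 = \frac{3 \left(- \frac{3}{8} - 5 \frac{-4 - 3}{-1 + 6}\right)}{32} - -1273 = \frac{3 \left(- \frac{3}{8} - 5 \left(- \frac{7}{5}\right)\right)}{32} + 1273 = \frac{3 \left(- \frac{3}{8} - 5 \left(\left(-7\right) \frac{1}{5}\right)\right)}{32} + 1273 = \frac{3 \left(- \frac{3}{8} - -7\right)}{32} + 1273 = \frac{3 \left(- \frac{3}{8} + 7\right)}{32} + 1273 = \frac{3}{32} \cdot \frac{53}{8} + 1273 = \frac{159}{256} + 1273 = \frac{326047}{256}$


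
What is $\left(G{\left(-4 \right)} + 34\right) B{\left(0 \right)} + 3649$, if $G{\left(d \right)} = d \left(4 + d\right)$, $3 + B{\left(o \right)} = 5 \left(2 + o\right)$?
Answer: $3887$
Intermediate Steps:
$B{\left(o \right)} = 7 + 5 o$ ($B{\left(o \right)} = -3 + 5 \left(2 + o\right) = -3 + \left(10 + 5 o\right) = 7 + 5 o$)
$\left(G{\left(-4 \right)} + 34\right) B{\left(0 \right)} + 3649 = \left(- 4 \left(4 - 4\right) + 34\right) \left(7 + 5 \cdot 0\right) + 3649 = \left(\left(-4\right) 0 + 34\right) \left(7 + 0\right) + 3649 = \left(0 + 34\right) 7 + 3649 = 34 \cdot 7 + 3649 = 238 + 3649 = 3887$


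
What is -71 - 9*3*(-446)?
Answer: 11971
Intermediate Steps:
-71 - 9*3*(-446) = -71 - 27*(-446) = -71 + 12042 = 11971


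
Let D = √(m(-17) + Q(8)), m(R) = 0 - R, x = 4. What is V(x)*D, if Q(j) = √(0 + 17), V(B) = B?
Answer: 4*√(17 + √17) ≈ 18.384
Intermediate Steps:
Q(j) = √17
m(R) = -R
D = √(17 + √17) (D = √(-1*(-17) + √17) = √(17 + √17) ≈ 4.5960)
V(x)*D = 4*√(17 + √17)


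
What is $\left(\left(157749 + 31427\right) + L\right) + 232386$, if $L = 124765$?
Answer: $546327$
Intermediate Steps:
$\left(\left(157749 + 31427\right) + L\right) + 232386 = \left(\left(157749 + 31427\right) + 124765\right) + 232386 = \left(189176 + 124765\right) + 232386 = 313941 + 232386 = 546327$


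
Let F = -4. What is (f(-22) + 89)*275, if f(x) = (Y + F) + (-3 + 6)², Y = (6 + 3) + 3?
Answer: 29150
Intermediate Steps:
Y = 12 (Y = 9 + 3 = 12)
f(x) = 17 (f(x) = (12 - 4) + (-3 + 6)² = 8 + 3² = 8 + 9 = 17)
(f(-22) + 89)*275 = (17 + 89)*275 = 106*275 = 29150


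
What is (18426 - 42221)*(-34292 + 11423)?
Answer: 544167855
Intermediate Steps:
(18426 - 42221)*(-34292 + 11423) = -23795*(-22869) = 544167855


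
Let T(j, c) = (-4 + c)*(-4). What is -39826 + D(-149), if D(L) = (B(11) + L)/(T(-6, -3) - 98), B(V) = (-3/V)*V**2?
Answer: -199117/5 ≈ -39823.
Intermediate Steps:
T(j, c) = 16 - 4*c
B(V) = -3*V
D(L) = 33/70 - L/70 (D(L) = (-3*11 + L)/((16 - 4*(-3)) - 98) = (-33 + L)/((16 + 12) - 98) = (-33 + L)/(28 - 98) = (-33 + L)/(-70) = (-33 + L)*(-1/70) = 33/70 - L/70)
-39826 + D(-149) = -39826 + (33/70 - 1/70*(-149)) = -39826 + (33/70 + 149/70) = -39826 + 13/5 = -199117/5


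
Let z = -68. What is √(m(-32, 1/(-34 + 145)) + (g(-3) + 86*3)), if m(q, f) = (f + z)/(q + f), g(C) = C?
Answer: 2*√810561913/3551 ≈ 16.035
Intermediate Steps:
m(q, f) = (-68 + f)/(f + q) (m(q, f) = (f - 68)/(q + f) = (-68 + f)/(f + q))
√(m(-32, 1/(-34 + 145)) + (g(-3) + 86*3)) = √((-68 + 1/(-34 + 145))/(1/(-34 + 145) - 32) + (-3 + 86*3)) = √((-68 + 1/111)/(1/111 - 32) + (-3 + 258)) = √((-68 + 1/111)/(1/111 - 32) + 255) = √(-7547/111/(-3551/111) + 255) = √(-111/3551*(-7547/111) + 255) = √(7547/3551 + 255) = √(913052/3551) = 2*√810561913/3551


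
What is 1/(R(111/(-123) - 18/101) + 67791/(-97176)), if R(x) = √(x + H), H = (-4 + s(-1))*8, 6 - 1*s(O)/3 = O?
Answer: 3031054741384/584097871240795 + 1049241664*√2313580841/584097871240795 ≈ 0.091593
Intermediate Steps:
s(O) = 18 - 3*O
H = 136 (H = (-4 + (18 - 3*(-1)))*8 = (-4 + (18 + 3))*8 = (-4 + 21)*8 = 17*8 = 136)
R(x) = √(136 + x) (R(x) = √(x + 136) = √(136 + x))
1/(R(111/(-123) - 18/101) + 67791/(-97176)) = 1/(√(136 + (111/(-123) - 18/101)) + 67791/(-97176)) = 1/(√(136 + (111*(-1/123) - 18*1/101)) + 67791*(-1/97176)) = 1/(√(136 + (-37/41 - 18/101)) - 22597/32392) = 1/(√(136 - 4475/4141) - 22597/32392) = 1/(√(558701/4141) - 22597/32392) = 1/(√2313580841/4141 - 22597/32392) = 1/(-22597/32392 + √2313580841/4141)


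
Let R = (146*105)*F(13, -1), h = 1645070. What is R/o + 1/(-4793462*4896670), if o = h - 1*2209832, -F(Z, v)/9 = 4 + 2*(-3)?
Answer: -1079477352275218727/2209349091924345580 ≈ -0.48860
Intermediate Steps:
F(Z, v) = 18 (F(Z, v) = -9*(4 + 2*(-3)) = -9*(4 - 6) = -9*(-2) = 18)
o = -564762 (o = 1645070 - 1*2209832 = 1645070 - 2209832 = -564762)
R = 275940 (R = (146*105)*18 = 15330*18 = 275940)
R/o + 1/(-4793462*4896670) = 275940/(-564762) + 1/(-4793462*4896670) = 275940*(-1/564762) - 1/4793462*1/4896670 = -45990/94127 - 1/23472001571540 = -1079477352275218727/2209349091924345580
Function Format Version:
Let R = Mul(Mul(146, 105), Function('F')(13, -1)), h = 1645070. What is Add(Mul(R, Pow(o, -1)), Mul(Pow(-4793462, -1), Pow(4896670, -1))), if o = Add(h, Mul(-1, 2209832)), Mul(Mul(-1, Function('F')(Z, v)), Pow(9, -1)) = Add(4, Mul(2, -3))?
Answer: Rational(-1079477352275218727, 2209349091924345580) ≈ -0.48860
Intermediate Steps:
Function('F')(Z, v) = 18 (Function('F')(Z, v) = Mul(-9, Add(4, Mul(2, -3))) = Mul(-9, Add(4, -6)) = Mul(-9, -2) = 18)
o = -564762 (o = Add(1645070, Mul(-1, 2209832)) = Add(1645070, -2209832) = -564762)
R = 275940 (R = Mul(Mul(146, 105), 18) = Mul(15330, 18) = 275940)
Add(Mul(R, Pow(o, -1)), Mul(Pow(-4793462, -1), Pow(4896670, -1))) = Add(Mul(275940, Pow(-564762, -1)), Mul(Pow(-4793462, -1), Pow(4896670, -1))) = Add(Mul(275940, Rational(-1, 564762)), Mul(Rational(-1, 4793462), Rational(1, 4896670))) = Add(Rational(-45990, 94127), Rational(-1, 23472001571540)) = Rational(-1079477352275218727, 2209349091924345580)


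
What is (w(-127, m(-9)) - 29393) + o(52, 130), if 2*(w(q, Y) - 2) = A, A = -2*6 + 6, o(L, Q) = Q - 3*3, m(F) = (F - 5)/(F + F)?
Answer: -29273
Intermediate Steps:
m(F) = (-5 + F)/(2*F) (m(F) = (-5 + F)/((2*F)) = (-5 + F)*(1/(2*F)) = (-5 + F)/(2*F))
o(L, Q) = -9 + Q (o(L, Q) = Q - 9 = -9 + Q)
A = -6 (A = -12 + 6 = -6)
w(q, Y) = -1 (w(q, Y) = 2 + (½)*(-6) = 2 - 3 = -1)
(w(-127, m(-9)) - 29393) + o(52, 130) = (-1 - 29393) + (-9 + 130) = -29394 + 121 = -29273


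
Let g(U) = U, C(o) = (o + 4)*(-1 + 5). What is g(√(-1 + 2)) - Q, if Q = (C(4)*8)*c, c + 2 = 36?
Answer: -8703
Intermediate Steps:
c = 34 (c = -2 + 36 = 34)
C(o) = 16 + 4*o (C(o) = (4 + o)*4 = 16 + 4*o)
Q = 8704 (Q = ((16 + 4*4)*8)*34 = ((16 + 16)*8)*34 = (32*8)*34 = 256*34 = 8704)
g(√(-1 + 2)) - Q = √(-1 + 2) - 1*8704 = √1 - 8704 = 1 - 8704 = -8703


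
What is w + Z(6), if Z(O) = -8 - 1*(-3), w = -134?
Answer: -139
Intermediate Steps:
Z(O) = -5 (Z(O) = -8 + 3 = -5)
w + Z(6) = -134 - 5 = -139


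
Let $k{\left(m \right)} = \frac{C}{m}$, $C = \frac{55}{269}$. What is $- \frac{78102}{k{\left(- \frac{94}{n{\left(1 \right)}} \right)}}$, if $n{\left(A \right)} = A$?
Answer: $\frac{1974887172}{55} \approx 3.5907 \cdot 10^{7}$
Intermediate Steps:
$C = \frac{55}{269}$ ($C = 55 \cdot \frac{1}{269} = \frac{55}{269} \approx 0.20446$)
$k{\left(m \right)} = \frac{55}{269 m}$
$- \frac{78102}{k{\left(- \frac{94}{n{\left(1 \right)}} \right)}} = - \frac{78102}{\frac{55}{269} \frac{1}{\left(-94\right) 1^{-1}}} = - \frac{78102}{\frac{55}{269} \frac{1}{\left(-94\right) 1}} = - \frac{78102}{\frac{55}{269} \frac{1}{-94}} = - \frac{78102}{\frac{55}{269} \left(- \frac{1}{94}\right)} = - \frac{78102}{- \frac{55}{25286}} = \left(-78102\right) \left(- \frac{25286}{55}\right) = \frac{1974887172}{55}$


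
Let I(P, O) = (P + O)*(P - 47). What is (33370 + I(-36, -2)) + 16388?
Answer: 52912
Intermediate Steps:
I(P, O) = (-47 + P)*(O + P) (I(P, O) = (O + P)*(-47 + P) = (-47 + P)*(O + P))
(33370 + I(-36, -2)) + 16388 = (33370 + ((-36)**2 - 47*(-2) - 47*(-36) - 2*(-36))) + 16388 = (33370 + (1296 + 94 + 1692 + 72)) + 16388 = (33370 + 3154) + 16388 = 36524 + 16388 = 52912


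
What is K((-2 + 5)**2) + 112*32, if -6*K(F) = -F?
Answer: 7171/2 ≈ 3585.5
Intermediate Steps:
K(F) = F/6 (K(F) = -(-1)*F/6 = F/6)
K((-2 + 5)**2) + 112*32 = (-2 + 5)**2/6 + 112*32 = (1/6)*3**2 + 3584 = (1/6)*9 + 3584 = 3/2 + 3584 = 7171/2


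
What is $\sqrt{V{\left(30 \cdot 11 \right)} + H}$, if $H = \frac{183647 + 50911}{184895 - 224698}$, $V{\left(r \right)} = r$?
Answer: $\frac{4 \sqrt{32092243431}}{39803} \approx 18.003$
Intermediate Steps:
$H = - \frac{234558}{39803}$ ($H = \frac{234558}{-39803} = 234558 \left(- \frac{1}{39803}\right) = - \frac{234558}{39803} \approx -5.893$)
$\sqrt{V{\left(30 \cdot 11 \right)} + H} = \sqrt{30 \cdot 11 - \frac{234558}{39803}} = \sqrt{330 - \frac{234558}{39803}} = \sqrt{\frac{12900432}{39803}} = \frac{4 \sqrt{32092243431}}{39803}$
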